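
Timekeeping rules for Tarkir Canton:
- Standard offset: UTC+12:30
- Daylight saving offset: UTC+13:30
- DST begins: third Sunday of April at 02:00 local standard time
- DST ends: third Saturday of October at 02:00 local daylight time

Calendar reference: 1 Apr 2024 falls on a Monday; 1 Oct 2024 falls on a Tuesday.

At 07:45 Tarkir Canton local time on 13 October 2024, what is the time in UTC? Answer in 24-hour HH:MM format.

18:15

1 April 2024 is a Monday, so the first Sunday is April 7 and the third is April 21.
1 October 2024 is a Tuesday, so the first Saturday is October 5 and the third is October 19.
13 October 2024 lies within the daylight-saving period (21 April – 19 October), so Tarkir Canton is on daylight time, UTC+13:30.
07:45 local − 13h30m = 18:15 UTC (rolling into the previous day, 12 October 2024).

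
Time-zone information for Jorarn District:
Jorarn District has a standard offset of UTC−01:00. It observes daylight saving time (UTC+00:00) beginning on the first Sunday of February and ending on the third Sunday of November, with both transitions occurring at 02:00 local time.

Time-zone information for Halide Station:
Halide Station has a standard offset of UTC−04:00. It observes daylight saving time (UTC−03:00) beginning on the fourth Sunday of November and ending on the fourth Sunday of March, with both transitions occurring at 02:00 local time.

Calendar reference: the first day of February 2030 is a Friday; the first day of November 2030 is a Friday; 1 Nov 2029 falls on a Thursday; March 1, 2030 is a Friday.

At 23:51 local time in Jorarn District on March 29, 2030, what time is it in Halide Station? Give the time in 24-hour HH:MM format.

1 February 2030 is a Friday, so the first Sunday is February 3.
1 November 2030 is a Friday, so the first Sunday is November 3 and the third is November 17.
March 29, 2030 falls between 3 February and 17 November, so daylight saving is in effect and Jorarn District is at UTC+00:00.
23:51 Jorarn District − 0h = 23:51 UTC.
1 November 2029 is a Thursday, so the first Sunday is November 4 and the fourth is November 25.
1 March 2030 is a Friday, so the first Sunday is March 3 and the fourth is March 24.
At the standard offset (UTC−04:00), 23:51 UTC − 4h = 19:51 Halide Station standard time.
The standard-time date in Halide Station, March 29, 2030, is outside the daylight-saving period (25 November 2029 – 24 March 2030), so Halide Station is on standard time, UTC−04:00.
23:51 UTC − 4h = 19:51 Halide Station.

19:51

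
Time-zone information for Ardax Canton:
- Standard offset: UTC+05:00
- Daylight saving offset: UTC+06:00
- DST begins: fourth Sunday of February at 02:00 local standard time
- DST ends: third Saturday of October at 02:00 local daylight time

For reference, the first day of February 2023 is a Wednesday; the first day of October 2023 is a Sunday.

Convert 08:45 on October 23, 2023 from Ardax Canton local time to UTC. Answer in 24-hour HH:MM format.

1 February 2023 is a Wednesday, so the first Sunday is February 5 and the fourth is February 26.
1 October 2023 is a Sunday, so the first Saturday is October 7 and the third is October 21.
October 23, 2023 is outside the daylight-saving period (26 February – 21 October), so Ardax Canton is on standard time, UTC+05:00.
08:45 local − 5h = 03:45 UTC.

03:45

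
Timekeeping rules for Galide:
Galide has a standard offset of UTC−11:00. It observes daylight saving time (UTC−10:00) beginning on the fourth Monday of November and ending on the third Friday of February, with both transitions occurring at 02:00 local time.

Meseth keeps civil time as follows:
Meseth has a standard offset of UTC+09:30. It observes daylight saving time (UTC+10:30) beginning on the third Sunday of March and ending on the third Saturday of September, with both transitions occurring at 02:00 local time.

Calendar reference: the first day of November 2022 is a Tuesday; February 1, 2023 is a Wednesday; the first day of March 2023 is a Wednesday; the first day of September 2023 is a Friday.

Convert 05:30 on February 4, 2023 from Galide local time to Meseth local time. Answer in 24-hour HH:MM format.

01:00

1 November 2022 is a Tuesday, so the first Monday is November 7 and the fourth is November 28.
1 February 2023 is a Wednesday, so the first Friday is February 3 and the third is February 17.
Daylight saving runs 28 November 2022 – 17 February 2023; February 4, 2023 is inside that window, so Galide is at UTC−10:00.
05:30 Galide + 10h = 15:30 UTC.
1 March 2023 is a Wednesday, so the first Sunday is March 5 and the third is March 19.
1 September 2023 is a Friday, so the first Saturday is September 2 and the third is September 16.
At the standard offset (UTC+09:30), 15:30 UTC + 9h30m = 01:00 Meseth standard time (rolling into the next day, 5 February 2023).
The standard-time date in Meseth, February 5, 2023, does not fall between 19 March and 16 September, so daylight saving is not in effect and Meseth is at UTC+09:30.
15:30 UTC + 9h30m = 01:00 Meseth (rolling into the next day, 5 February 2023).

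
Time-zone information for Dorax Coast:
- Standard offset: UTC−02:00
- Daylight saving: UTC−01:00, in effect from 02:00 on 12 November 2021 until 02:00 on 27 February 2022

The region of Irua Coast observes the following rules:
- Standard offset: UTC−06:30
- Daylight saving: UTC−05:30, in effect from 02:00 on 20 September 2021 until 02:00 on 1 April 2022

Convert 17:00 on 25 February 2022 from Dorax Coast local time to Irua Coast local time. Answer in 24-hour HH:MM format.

Daylight saving runs 12 November 2021 – 27 February 2022; 25 February 2022 is inside that window, so Dorax Coast is at UTC−01:00.
17:00 Dorax Coast + 1h = 18:00 UTC.
At the standard offset (UTC−06:30), 18:00 UTC − 6h30m = 11:30 Irua Coast standard time.
The standard-time date in Irua Coast, 25 February 2022, falls between 20 September 2021 and 1 April 2022, so daylight saving is in effect and Irua Coast is at UTC−05:30.
18:00 UTC − 5h30m = 12:30 Irua Coast.

12:30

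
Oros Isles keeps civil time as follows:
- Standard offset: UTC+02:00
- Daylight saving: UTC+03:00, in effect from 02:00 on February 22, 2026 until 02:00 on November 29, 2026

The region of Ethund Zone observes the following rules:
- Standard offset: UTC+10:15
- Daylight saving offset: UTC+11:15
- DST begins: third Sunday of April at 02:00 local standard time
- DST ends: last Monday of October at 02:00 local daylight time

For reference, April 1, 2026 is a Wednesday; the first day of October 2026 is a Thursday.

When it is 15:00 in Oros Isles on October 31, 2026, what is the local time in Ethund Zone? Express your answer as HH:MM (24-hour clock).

22:15

October 31, 2026 lies within the daylight-saving period (22 February – 29 November), so Oros Isles is on daylight time, UTC+03:00.
15:00 Oros Isles − 3h = 12:00 UTC.
1 April 2026 is a Wednesday, so the first Sunday is April 5 and the third is April 19.
1 October 2026 is a Thursday, so Mondays fall on 5, 12, 19, 26; the last is October 26.
At the standard offset (UTC+10:15), 12:00 UTC + 10h15m = 22:15 Ethund Zone standard time.
The standard-time date in Ethund Zone, October 31, 2026, is outside the daylight-saving period (19 April – 26 October), so Ethund Zone is on standard time, UTC+10:15.
12:00 UTC + 10h15m = 22:15 Ethund Zone.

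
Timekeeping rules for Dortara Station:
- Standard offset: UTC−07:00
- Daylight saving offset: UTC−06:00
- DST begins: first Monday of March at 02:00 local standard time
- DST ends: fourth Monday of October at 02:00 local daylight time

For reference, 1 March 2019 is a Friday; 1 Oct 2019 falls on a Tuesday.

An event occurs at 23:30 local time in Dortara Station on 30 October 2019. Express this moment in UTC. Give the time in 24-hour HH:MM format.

1 March 2019 is a Friday, so the first Monday is March 4.
1 October 2019 is a Tuesday, so the first Monday is October 7 and the fourth is October 28.
Daylight saving runs 4 March – 28 October; 30 October 2019 is outside that window, so Dortara Station is on standard time at UTC−07:00.
23:30 local + 7h = 06:30 UTC (rolling into the next day, 31 October 2019).

06:30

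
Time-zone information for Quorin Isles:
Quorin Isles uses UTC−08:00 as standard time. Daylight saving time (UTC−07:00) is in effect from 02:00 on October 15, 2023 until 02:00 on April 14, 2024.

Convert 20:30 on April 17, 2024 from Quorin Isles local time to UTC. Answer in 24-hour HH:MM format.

04:30

April 17, 2024 is outside the daylight-saving period (15 October 2023 – 14 April 2024), so Quorin Isles is on standard time, UTC−08:00.
20:30 local + 8h = 04:30 UTC (rolling into the next day, 18 April 2024).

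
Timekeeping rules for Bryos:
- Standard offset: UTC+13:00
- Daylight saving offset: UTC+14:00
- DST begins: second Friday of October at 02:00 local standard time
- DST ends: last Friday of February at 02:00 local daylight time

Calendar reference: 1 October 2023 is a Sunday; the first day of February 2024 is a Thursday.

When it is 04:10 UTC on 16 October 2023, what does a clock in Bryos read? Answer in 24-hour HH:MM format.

1 October 2023 is a Sunday, so the first Friday is October 6 and the second is October 13.
1 February 2024 is a Thursday, so Fridays fall on 2, 9, 16, 23; the last is February 23.
At the standard offset (UTC+13:00), 04:10 UTC + 13h = 17:10 Bryos standard time.
The standard-time date in Bryos, 16 October 2023, falls between 13 October 2023 and 23 February 2024, so daylight saving is in effect and Bryos is at UTC+14:00.
04:10 UTC + 14h = 18:10 local.

18:10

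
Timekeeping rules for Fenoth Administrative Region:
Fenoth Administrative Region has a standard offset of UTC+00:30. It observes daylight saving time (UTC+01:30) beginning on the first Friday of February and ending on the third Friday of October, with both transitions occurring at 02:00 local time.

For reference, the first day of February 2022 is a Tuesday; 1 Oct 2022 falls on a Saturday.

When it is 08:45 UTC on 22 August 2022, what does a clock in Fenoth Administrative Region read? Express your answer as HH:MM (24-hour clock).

1 February 2022 is a Tuesday, so the first Friday is February 4.
1 October 2022 is a Saturday, so the first Friday is October 7 and the third is October 21.
At the standard offset (UTC+00:30), 08:45 UTC + 0h30m = 09:15 Fenoth Administrative Region standard time.
Daylight saving runs 4 February – 21 October; the standard-time date in Fenoth Administrative Region, 22 August 2022, is inside that window, so Fenoth Administrative Region is at UTC+01:30.
08:45 UTC + 1h30m = 10:15 local.

10:15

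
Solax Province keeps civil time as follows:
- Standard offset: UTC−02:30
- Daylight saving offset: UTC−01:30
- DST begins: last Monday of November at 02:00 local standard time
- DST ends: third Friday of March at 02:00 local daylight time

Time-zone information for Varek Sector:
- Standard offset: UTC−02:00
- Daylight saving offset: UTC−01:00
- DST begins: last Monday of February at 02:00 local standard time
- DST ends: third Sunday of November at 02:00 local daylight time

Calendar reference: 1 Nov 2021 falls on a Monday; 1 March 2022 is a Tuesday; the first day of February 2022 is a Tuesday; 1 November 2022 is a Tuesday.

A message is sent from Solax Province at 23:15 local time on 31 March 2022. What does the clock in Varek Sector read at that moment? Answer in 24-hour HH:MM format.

00:45

1 November 2021 is a Monday, so Mondays fall on 1, 8, 15, 22, 29; the last is November 29.
1 March 2022 is a Tuesday, so the first Friday is March 4 and the third is March 18.
31 March 2022 is outside the daylight-saving period (29 November 2021 – 18 March 2022), so Solax Province is on standard time, UTC−02:30.
23:15 Solax Province + 2h30m = 01:45 UTC (rolling into the next day, 1 April 2022).
1 February 2022 is a Tuesday, so Mondays fall on 7, 14, 21, 28; the last is February 28.
1 November 2022 is a Tuesday, so the first Sunday is November 6 and the third is November 20.
At the standard offset (UTC−02:00), 01:45 UTC − 2h = 23:45 Varek Sector standard time (rolling into the previous day, 31 March 2022).
The standard-time date in Varek Sector, 31 March 2022, lies within the daylight-saving period (28 February – 20 November), so Varek Sector is on daylight time, UTC−01:00.
01:45 UTC − 1h = 00:45 Varek Sector.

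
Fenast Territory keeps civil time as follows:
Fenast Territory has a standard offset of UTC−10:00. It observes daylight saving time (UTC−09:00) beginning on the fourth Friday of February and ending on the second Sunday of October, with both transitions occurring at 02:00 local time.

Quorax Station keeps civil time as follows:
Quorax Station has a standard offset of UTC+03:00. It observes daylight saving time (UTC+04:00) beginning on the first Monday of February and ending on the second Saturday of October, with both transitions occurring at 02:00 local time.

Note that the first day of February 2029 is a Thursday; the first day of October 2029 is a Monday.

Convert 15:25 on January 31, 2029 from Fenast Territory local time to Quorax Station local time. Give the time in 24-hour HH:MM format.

04:25

1 February 2029 is a Thursday, so the first Friday is February 2 and the fourth is February 23.
1 October 2029 is a Monday, so the first Sunday is October 7 and the second is October 14.
January 31, 2029 does not fall between 23 February and 14 October, so daylight saving is not in effect and Fenast Territory is at UTC−10:00.
15:25 Fenast Territory + 10h = 01:25 UTC (rolling into the next day, 1 February 2029).
1 February 2029 is a Thursday, so the first Monday is February 5.
1 October 2029 is a Monday, so the first Saturday is October 6 and the second is October 13.
At the standard offset (UTC+03:00), 01:25 UTC + 3h = 04:25 Quorax Station standard time.
Daylight saving runs 5 February – 13 October; the standard-time date in Quorax Station, February 1, 2029, is outside that window, so Quorax Station is on standard time at UTC+03:00.
01:25 UTC + 3h = 04:25 Quorax Station.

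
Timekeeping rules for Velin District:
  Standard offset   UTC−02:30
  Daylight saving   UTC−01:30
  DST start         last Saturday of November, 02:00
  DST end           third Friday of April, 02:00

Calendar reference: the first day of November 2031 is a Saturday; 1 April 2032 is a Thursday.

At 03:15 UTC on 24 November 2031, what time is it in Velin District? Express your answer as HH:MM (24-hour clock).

1 November 2031 is a Saturday, so Saturdays fall on 1, 8, 15, 22, 29; the last is November 29.
1 April 2032 is a Thursday, so the first Friday is April 2 and the third is April 16.
At the standard offset (UTC−02:30), 03:15 UTC − 2h30m = 00:45 Velin District standard time.
The standard-time date in Velin District, 24 November 2031, is outside the daylight-saving period (29 November 2031 – 16 April 2032), so Velin District is on standard time, UTC−02:30.
03:15 UTC − 2h30m = 00:45 local.

00:45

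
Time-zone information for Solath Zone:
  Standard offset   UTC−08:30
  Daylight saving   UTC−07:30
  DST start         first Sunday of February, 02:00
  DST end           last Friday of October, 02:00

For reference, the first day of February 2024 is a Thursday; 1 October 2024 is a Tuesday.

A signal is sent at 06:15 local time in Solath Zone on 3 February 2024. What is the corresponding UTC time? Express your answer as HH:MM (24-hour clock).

1 February 2024 is a Thursday, so the first Sunday is February 4.
1 October 2024 is a Tuesday, so Fridays fall on 4, 11, 18, 25; the last is October 25.
3 February 2024 does not fall between 4 February and 25 October, so daylight saving is not in effect and Solath Zone is at UTC−08:30.
06:15 local + 8h30m = 14:45 UTC.

14:45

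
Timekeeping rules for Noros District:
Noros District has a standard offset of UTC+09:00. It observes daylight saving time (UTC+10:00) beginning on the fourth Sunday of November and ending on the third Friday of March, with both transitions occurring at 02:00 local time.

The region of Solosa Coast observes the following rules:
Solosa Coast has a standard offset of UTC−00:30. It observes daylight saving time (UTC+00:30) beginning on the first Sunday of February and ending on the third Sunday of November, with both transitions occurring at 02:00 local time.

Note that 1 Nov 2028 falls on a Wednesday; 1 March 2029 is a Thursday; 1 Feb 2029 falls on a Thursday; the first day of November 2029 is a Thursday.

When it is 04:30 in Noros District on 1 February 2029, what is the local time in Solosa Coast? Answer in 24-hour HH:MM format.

18:00

1 November 2028 is a Wednesday, so the first Sunday is November 5 and the fourth is November 26.
1 March 2029 is a Thursday, so the first Friday is March 2 and the third is March 16.
Daylight saving runs 26 November 2028 – 16 March 2029; 1 February 2029 is inside that window, so Noros District is at UTC+10:00.
04:30 Noros District − 10h = 18:30 UTC (rolling into the previous day, 31 January 2029).
1 February 2029 is a Thursday, so the first Sunday is February 4.
1 November 2029 is a Thursday, so the first Sunday is November 4 and the third is November 18.
At the standard offset (UTC−00:30), 18:30 UTC − 0h30m = 18:00 Solosa Coast standard time.
The standard-time date in Solosa Coast, 31 January 2029, does not fall between 4 February and 18 November, so daylight saving is not in effect and Solosa Coast is at UTC−00:30.
18:30 UTC − 0h30m = 18:00 Solosa Coast.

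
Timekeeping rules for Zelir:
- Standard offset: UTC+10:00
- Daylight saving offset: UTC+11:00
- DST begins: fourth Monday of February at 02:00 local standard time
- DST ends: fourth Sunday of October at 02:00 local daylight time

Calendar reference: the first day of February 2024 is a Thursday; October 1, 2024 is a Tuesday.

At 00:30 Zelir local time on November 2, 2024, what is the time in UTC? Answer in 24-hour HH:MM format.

14:30

1 February 2024 is a Thursday, so the first Monday is February 5 and the fourth is February 26.
1 October 2024 is a Tuesday, so the first Sunday is October 6 and the fourth is October 27.
November 2, 2024 is outside the daylight-saving period (26 February – 27 October), so Zelir is on standard time, UTC+10:00.
00:30 local − 10h = 14:30 UTC (rolling into the previous day, 1 November 2024).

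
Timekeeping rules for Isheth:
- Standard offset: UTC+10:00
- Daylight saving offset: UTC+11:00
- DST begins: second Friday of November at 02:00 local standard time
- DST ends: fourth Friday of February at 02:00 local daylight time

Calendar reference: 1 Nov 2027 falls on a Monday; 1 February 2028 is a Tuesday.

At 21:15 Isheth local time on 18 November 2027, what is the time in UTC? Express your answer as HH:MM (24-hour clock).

10:15

1 November 2027 is a Monday, so the first Friday is November 5 and the second is November 12.
1 February 2028 is a Tuesday, so the first Friday is February 4 and the fourth is February 25.
18 November 2027 lies within the daylight-saving period (12 November 2027 – 25 February 2028), so Isheth is on daylight time, UTC+11:00.
21:15 local − 11h = 10:15 UTC.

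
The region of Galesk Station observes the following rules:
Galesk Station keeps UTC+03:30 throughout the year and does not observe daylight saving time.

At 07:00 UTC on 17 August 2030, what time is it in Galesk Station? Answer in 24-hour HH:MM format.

Galesk Station has no daylight saving, so its offset is UTC+03:30 year-round.
07:00 UTC + 3h30m = 10:30 local.

10:30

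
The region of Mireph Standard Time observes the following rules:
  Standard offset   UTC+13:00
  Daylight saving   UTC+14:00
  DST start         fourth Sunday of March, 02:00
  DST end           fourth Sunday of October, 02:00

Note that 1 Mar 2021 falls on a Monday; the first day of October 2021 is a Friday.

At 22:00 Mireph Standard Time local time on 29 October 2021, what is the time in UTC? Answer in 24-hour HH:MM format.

1 March 2021 is a Monday, so the first Sunday is March 7 and the fourth is March 28.
1 October 2021 is a Friday, so the first Sunday is October 3 and the fourth is October 24.
29 October 2021 does not fall between 28 March and 24 October, so daylight saving is not in effect and Mireph Standard Time is at UTC+13:00.
22:00 local − 13h = 09:00 UTC.

09:00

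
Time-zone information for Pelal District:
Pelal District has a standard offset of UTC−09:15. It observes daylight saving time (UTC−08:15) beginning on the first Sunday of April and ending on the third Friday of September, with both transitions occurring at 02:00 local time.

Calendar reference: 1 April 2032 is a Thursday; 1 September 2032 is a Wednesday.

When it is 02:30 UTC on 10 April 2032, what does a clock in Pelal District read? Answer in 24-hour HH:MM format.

18:15

1 April 2032 is a Thursday, so the first Sunday is April 4.
1 September 2032 is a Wednesday, so the first Friday is September 3 and the third is September 17.
At the standard offset (UTC−09:15), 02:30 UTC − 9h15m = 17:15 Pelal District standard time (rolling into the previous day, 9 April 2032).
Daylight saving runs 4 April – 17 September; the standard-time date in Pelal District, 9 April 2032, is inside that window, so Pelal District is at UTC−08:15.
02:30 UTC − 8h15m = 18:15 local (rolling into the previous day, 9 April 2032).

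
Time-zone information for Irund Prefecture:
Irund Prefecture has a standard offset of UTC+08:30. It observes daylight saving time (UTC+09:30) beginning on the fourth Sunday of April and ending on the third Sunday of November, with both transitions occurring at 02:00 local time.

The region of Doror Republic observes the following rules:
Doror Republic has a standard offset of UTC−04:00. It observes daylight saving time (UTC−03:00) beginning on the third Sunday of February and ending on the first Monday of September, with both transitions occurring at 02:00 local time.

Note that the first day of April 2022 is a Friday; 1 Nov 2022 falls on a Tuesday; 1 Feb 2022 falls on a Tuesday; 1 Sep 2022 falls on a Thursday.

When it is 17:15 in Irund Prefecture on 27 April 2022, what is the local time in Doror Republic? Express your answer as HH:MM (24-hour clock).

04:45

1 April 2022 is a Friday, so the first Sunday is April 3 and the fourth is April 24.
1 November 2022 is a Tuesday, so the first Sunday is November 6 and the third is November 20.
27 April 2022 lies within the daylight-saving period (24 April – 20 November), so Irund Prefecture is on daylight time, UTC+09:30.
17:15 Irund Prefecture − 9h30m = 07:45 UTC.
1 February 2022 is a Tuesday, so the first Sunday is February 6 and the third is February 20.
1 September 2022 is a Thursday, so the first Monday is September 5.
At the standard offset (UTC−04:00), 07:45 UTC − 4h = 03:45 Doror Republic standard time.
Daylight saving runs 20 February – 5 September; the standard-time date in Doror Republic, 27 April 2022, is inside that window, so Doror Republic is at UTC−03:00.
07:45 UTC − 3h = 04:45 Doror Republic.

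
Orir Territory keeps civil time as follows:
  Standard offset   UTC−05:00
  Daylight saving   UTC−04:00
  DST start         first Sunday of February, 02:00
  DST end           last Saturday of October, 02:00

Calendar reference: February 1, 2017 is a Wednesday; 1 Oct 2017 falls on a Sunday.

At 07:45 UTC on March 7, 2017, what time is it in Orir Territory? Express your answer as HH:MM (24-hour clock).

03:45

1 February 2017 is a Wednesday, so the first Sunday is February 5.
1 October 2017 is a Sunday, so Saturdays fall on 7, 14, 21, 28; the last is October 28.
At the standard offset (UTC−05:00), 07:45 UTC − 5h = 02:45 Orir Territory standard time.
The standard-time date in Orir Territory, March 7, 2017, lies within the daylight-saving period (5 February – 28 October), so Orir Territory is on daylight time, UTC−04:00.
07:45 UTC − 4h = 03:45 local.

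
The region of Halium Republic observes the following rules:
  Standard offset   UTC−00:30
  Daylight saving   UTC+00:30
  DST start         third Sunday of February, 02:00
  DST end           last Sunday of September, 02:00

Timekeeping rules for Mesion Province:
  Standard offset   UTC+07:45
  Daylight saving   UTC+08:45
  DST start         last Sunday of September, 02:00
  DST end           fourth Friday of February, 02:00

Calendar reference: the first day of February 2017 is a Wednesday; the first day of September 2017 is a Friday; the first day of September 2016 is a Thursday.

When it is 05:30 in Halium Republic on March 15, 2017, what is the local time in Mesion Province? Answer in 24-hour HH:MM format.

12:45

1 February 2017 is a Wednesday, so the first Sunday is February 5 and the third is February 19.
1 September 2017 is a Friday, so Sundays fall on 3, 10, 17, 24; the last is September 24.
March 15, 2017 lies within the daylight-saving period (19 February – 24 September), so Halium Republic is on daylight time, UTC+00:30.
05:30 Halium Republic − 0h30m = 05:00 UTC.
1 September 2016 is a Thursday, so Sundays fall on 4, 11, 18, 25; the last is September 25.
1 February 2017 is a Wednesday, so the first Friday is February 3 and the fourth is February 24.
At the standard offset (UTC+07:45), 05:00 UTC + 7h45m = 12:45 Mesion Province standard time.
Daylight saving runs 25 September 2016 – 24 February 2017; the standard-time date in Mesion Province, March 15, 2017, is outside that window, so Mesion Province is on standard time at UTC+07:45.
05:00 UTC + 7h45m = 12:45 Mesion Province.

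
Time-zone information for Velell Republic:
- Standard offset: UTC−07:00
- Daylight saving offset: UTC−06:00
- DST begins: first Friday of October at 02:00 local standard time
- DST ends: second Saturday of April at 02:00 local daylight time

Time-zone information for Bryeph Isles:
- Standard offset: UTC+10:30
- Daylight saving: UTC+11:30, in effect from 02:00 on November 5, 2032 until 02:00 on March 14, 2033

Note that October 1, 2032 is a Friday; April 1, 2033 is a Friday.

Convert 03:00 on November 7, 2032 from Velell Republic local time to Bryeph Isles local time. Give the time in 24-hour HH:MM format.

20:30

1 October 2032 is a Friday, so the first Friday is October 1.
1 April 2033 is a Friday, so the first Saturday is April 2 and the second is April 9.
Daylight saving runs 1 October 2032 – 9 April 2033; November 7, 2032 is inside that window, so Velell Republic is at UTC−06:00.
03:00 Velell Republic + 6h = 09:00 UTC.
At the standard offset (UTC+10:30), 09:00 UTC + 10h30m = 19:30 Bryeph Isles standard time.
The standard-time date in Bryeph Isles, November 7, 2032, falls between 5 November 2032 and 14 March 2033, so daylight saving is in effect and Bryeph Isles is at UTC+11:30.
09:00 UTC + 11h30m = 20:30 Bryeph Isles.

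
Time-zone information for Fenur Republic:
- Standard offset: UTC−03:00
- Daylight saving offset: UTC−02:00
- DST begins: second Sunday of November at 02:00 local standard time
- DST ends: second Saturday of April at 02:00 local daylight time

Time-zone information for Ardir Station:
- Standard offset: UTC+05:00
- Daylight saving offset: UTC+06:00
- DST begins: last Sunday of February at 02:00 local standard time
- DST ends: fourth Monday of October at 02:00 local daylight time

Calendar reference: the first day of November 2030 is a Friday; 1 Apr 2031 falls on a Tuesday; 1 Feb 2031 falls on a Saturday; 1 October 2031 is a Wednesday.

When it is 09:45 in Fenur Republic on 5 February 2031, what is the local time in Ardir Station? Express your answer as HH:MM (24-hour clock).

1 November 2030 is a Friday, so the first Sunday is November 3 and the second is November 10.
1 April 2031 is a Tuesday, so the first Saturday is April 5 and the second is April 12.
5 February 2031 falls between 10 November 2030 and 12 April 2031, so daylight saving is in effect and Fenur Republic is at UTC−02:00.
09:45 Fenur Republic + 2h = 11:45 UTC.
1 February 2031 is a Saturday, so Sundays fall on 2, 9, 16, 23; the last is February 23.
1 October 2031 is a Wednesday, so the first Monday is October 6 and the fourth is October 27.
At the standard offset (UTC+05:00), 11:45 UTC + 5h = 16:45 Ardir Station standard time.
The standard-time date in Ardir Station, 5 February 2031, is outside the daylight-saving period (23 February – 27 October), so Ardir Station is on standard time, UTC+05:00.
11:45 UTC + 5h = 16:45 Ardir Station.

16:45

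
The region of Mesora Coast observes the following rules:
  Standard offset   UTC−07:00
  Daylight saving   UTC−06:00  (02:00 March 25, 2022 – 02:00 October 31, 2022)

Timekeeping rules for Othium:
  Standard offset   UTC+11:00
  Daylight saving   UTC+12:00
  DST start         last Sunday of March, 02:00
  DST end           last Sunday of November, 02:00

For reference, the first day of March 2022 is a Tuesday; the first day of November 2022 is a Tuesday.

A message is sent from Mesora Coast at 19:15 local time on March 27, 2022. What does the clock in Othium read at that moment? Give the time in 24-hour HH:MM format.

March 27, 2022 falls between 25 March and 31 October, so daylight saving is in effect and Mesora Coast is at UTC−06:00.
19:15 Mesora Coast + 6h = 01:15 UTC (rolling into the next day, 28 March 2022).
1 March 2022 is a Tuesday, so Sundays fall on 6, 13, 20, 27; the last is March 27.
1 November 2022 is a Tuesday, so Sundays fall on 6, 13, 20, 27; the last is November 27.
At the standard offset (UTC+11:00), 01:15 UTC + 11h = 12:15 Othium standard time.
The standard-time date in Othium, March 28, 2022, lies within the daylight-saving period (27 March – 27 November), so Othium is on daylight time, UTC+12:00.
01:15 UTC + 12h = 13:15 Othium.

13:15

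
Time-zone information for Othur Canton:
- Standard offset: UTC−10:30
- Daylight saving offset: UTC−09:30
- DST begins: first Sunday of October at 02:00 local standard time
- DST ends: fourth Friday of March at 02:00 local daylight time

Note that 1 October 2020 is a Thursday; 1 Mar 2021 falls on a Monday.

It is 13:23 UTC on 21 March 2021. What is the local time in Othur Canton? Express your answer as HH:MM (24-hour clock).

1 October 2020 is a Thursday, so the first Sunday is October 4.
1 March 2021 is a Monday, so the first Friday is March 5 and the fourth is March 26.
At the standard offset (UTC−10:30), 13:23 UTC − 10h30m = 02:53 Othur Canton standard time.
The standard-time date in Othur Canton, 21 March 2021, falls between 4 October 2020 and 26 March 2021, so daylight saving is in effect and Othur Canton is at UTC−09:30.
13:23 UTC − 9h30m = 03:53 local.

03:53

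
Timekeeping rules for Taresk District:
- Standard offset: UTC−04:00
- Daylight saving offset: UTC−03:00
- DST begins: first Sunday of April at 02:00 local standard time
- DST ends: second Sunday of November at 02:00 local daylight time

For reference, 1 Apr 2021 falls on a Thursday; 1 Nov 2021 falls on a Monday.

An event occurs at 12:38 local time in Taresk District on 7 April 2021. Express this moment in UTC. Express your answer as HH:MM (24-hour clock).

1 April 2021 is a Thursday, so the first Sunday is April 4.
1 November 2021 is a Monday, so the first Sunday is November 7 and the second is November 14.
Daylight saving runs 4 April – 14 November; 7 April 2021 is inside that window, so Taresk District is at UTC−03:00.
12:38 local + 3h = 15:38 UTC.

15:38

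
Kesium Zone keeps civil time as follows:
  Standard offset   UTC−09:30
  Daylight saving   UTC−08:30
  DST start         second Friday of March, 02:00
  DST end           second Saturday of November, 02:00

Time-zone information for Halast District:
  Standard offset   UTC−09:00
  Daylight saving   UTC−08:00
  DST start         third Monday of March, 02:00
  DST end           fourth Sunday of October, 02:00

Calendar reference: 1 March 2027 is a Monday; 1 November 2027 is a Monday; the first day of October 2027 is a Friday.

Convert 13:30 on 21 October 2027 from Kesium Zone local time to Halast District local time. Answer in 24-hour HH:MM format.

1 March 2027 is a Monday, so the first Friday is March 5 and the second is March 12.
1 November 2027 is a Monday, so the first Saturday is November 6 and the second is November 13.
21 October 2027 falls between 12 March and 13 November, so daylight saving is in effect and Kesium Zone is at UTC−08:30.
13:30 Kesium Zone + 8h30m = 22:00 UTC.
1 March 2027 is a Monday, so the first Monday is March 1 and the third is March 15.
1 October 2027 is a Friday, so the first Sunday is October 3 and the fourth is October 24.
At the standard offset (UTC−09:00), 22:00 UTC − 9h = 13:00 Halast District standard time.
The standard-time date in Halast District, 21 October 2027, lies within the daylight-saving period (15 March – 24 October), so Halast District is on daylight time, UTC−08:00.
22:00 UTC − 8h = 14:00 Halast District.

14:00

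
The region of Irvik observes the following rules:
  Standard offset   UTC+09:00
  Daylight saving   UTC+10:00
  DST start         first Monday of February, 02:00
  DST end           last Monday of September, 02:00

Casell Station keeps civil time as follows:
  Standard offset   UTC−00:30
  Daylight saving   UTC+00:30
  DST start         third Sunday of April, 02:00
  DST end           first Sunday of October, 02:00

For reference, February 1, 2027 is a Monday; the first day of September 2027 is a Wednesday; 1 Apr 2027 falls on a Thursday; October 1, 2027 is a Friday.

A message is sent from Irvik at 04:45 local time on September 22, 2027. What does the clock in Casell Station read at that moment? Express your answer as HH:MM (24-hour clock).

1 February 2027 is a Monday, so the first Monday is February 1.
1 September 2027 is a Wednesday, so Mondays fall on 6, 13, 20, 27; the last is September 27.
Daylight saving runs 1 February – 27 September; September 22, 2027 is inside that window, so Irvik is at UTC+10:00.
04:45 Irvik − 10h = 18:45 UTC (rolling into the previous day, 21 September 2027).
1 April 2027 is a Thursday, so the first Sunday is April 4 and the third is April 18.
1 October 2027 is a Friday, so the first Sunday is October 3.
At the standard offset (UTC−00:30), 18:45 UTC − 0h30m = 18:15 Casell Station standard time.
The standard-time date in Casell Station, September 21, 2027, lies within the daylight-saving period (18 April – 3 October), so Casell Station is on daylight time, UTC+00:30.
18:45 UTC + 0h30m = 19:15 Casell Station.

19:15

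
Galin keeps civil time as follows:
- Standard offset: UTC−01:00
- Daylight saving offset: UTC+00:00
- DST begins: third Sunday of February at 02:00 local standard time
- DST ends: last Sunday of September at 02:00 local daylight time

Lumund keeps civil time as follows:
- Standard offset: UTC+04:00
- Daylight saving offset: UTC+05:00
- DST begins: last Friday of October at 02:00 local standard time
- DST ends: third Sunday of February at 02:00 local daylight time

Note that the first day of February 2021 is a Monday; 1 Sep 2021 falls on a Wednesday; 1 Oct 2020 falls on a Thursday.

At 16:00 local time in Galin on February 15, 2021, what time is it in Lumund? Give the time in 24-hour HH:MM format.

1 February 2021 is a Monday, so the first Sunday is February 7 and the third is February 21.
1 September 2021 is a Wednesday, so Sundays fall on 5, 12, 19, 26; the last is September 26.
Daylight saving runs 21 February – 26 September; February 15, 2021 is outside that window, so Galin is on standard time at UTC−01:00.
16:00 Galin + 1h = 17:00 UTC.
1 October 2020 is a Thursday, so Fridays fall on 2, 9, 16, 23, 30; the last is October 30.
1 February 2021 is a Monday, so the first Sunday is February 7 and the third is February 21.
At the standard offset (UTC+04:00), 17:00 UTC + 4h = 21:00 Lumund standard time.
Daylight saving runs 30 October 2020 – 21 February 2021; the standard-time date in Lumund, February 15, 2021, is inside that window, so Lumund is at UTC+05:00.
17:00 UTC + 5h = 22:00 Lumund.

22:00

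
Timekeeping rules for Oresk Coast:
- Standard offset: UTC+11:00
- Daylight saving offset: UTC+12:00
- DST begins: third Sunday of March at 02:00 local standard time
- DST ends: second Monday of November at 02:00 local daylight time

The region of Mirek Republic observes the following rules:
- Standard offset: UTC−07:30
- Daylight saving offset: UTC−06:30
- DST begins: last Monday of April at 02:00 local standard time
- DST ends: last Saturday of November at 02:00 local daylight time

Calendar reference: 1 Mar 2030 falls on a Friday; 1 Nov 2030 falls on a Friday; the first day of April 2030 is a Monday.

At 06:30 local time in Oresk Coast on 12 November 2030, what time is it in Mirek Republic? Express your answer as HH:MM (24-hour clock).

13:00

1 March 2030 is a Friday, so the first Sunday is March 3 and the third is March 17.
1 November 2030 is a Friday, so the first Monday is November 4 and the second is November 11.
12 November 2030 is outside the daylight-saving period (17 March – 11 November), so Oresk Coast is on standard time, UTC+11:00.
06:30 Oresk Coast − 11h = 19:30 UTC (rolling into the previous day, 11 November 2030).
1 April 2030 is a Monday, so Mondays fall on 1, 8, 15, 22, 29; the last is April 29.
1 November 2030 is a Friday, so Saturdays fall on 2, 9, 16, 23, 30; the last is November 30.
At the standard offset (UTC−07:30), 19:30 UTC − 7h30m = 12:00 Mirek Republic standard time.
The standard-time date in Mirek Republic, 11 November 2030, falls between 29 April and 30 November, so daylight saving is in effect and Mirek Republic is at UTC−06:30.
19:30 UTC − 6h30m = 13:00 Mirek Republic.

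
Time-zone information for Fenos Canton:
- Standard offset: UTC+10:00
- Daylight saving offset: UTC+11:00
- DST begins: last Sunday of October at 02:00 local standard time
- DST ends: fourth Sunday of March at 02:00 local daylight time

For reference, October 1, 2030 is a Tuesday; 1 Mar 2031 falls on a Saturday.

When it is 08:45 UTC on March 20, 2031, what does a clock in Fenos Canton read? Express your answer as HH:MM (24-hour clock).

1 October 2030 is a Tuesday, so Sundays fall on 6, 13, 20, 27; the last is October 27.
1 March 2031 is a Saturday, so the first Sunday is March 2 and the fourth is March 23.
At the standard offset (UTC+10:00), 08:45 UTC + 10h = 18:45 Fenos Canton standard time.
Daylight saving runs 27 October 2030 – 23 March 2031; the standard-time date in Fenos Canton, March 20, 2031, is inside that window, so Fenos Canton is at UTC+11:00.
08:45 UTC + 11h = 19:45 local.

19:45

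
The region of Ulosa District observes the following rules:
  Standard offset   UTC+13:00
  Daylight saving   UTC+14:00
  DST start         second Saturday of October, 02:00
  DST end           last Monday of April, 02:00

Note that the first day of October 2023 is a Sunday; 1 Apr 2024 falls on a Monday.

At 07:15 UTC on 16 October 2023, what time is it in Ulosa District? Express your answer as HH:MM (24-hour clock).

21:15

1 October 2023 is a Sunday, so the first Saturday is October 7 and the second is October 14.
1 April 2024 is a Monday, so Mondays fall on 1, 8, 15, 22, 29; the last is April 29.
At the standard offset (UTC+13:00), 07:15 UTC + 13h = 20:15 Ulosa District standard time.
Daylight saving runs 14 October 2023 – 29 April 2024; the standard-time date in Ulosa District, 16 October 2023, is inside that window, so Ulosa District is at UTC+14:00.
07:15 UTC + 14h = 21:15 local.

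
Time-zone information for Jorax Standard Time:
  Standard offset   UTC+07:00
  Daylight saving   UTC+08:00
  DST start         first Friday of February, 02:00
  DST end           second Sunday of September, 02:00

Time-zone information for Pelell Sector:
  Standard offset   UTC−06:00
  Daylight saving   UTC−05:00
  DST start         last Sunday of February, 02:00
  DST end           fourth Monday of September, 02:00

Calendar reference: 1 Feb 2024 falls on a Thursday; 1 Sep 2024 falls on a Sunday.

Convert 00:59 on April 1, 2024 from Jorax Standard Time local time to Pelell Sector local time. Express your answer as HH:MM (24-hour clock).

1 February 2024 is a Thursday, so the first Friday is February 2.
1 September 2024 is a Sunday, so the first Sunday is September 1 and the second is September 8.
April 1, 2024 lies within the daylight-saving period (2 February – 8 September), so Jorax Standard Time is on daylight time, UTC+08:00.
00:59 Jorax Standard Time − 8h = 16:59 UTC (rolling into the previous day, 31 March 2024).
1 February 2024 is a Thursday, so Sundays fall on 4, 11, 18, 25; the last is February 25.
1 September 2024 is a Sunday, so the first Monday is September 2 and the fourth is September 23.
At the standard offset (UTC−06:00), 16:59 UTC − 6h = 10:59 Pelell Sector standard time.
The standard-time date in Pelell Sector, March 31, 2024, lies within the daylight-saving period (25 February – 23 September), so Pelell Sector is on daylight time, UTC−05:00.
16:59 UTC − 5h = 11:59 Pelell Sector.

11:59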